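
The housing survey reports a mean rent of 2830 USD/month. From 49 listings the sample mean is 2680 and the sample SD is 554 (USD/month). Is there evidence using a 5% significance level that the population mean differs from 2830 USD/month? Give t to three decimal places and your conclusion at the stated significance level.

t = -1.895; fail to reject H0

H0: μ = 2830; H1: μ ≠ 2830 (one-sample t-test, two-sided).
t = (x̄ − μ₀)/(s/√n) = (2680 − 2830)/(554/√49) = -1.895
df = n − 1 = 48
Two-sided p-value ≈ 0.0641
Since p ≈ 0.0641 > α = 0.05, fail to reject H0; the data do not provide sufficient evidence against H0.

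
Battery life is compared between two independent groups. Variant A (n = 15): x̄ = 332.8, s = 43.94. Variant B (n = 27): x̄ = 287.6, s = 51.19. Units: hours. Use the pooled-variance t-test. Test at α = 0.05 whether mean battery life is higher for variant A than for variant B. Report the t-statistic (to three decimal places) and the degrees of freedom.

Let group 1 = variant A, group 2 = variant B. H0: μ_1 = μ_2; H1: μ_1 > μ_2 (two-sample pooled-variance t-test, right-tailed).
s_p² = [(15−1)·43.94² + (27−1)·51.19²]/(15+27−2) = 2379.02
t = (332.8 − 287.6)/√[2379.02·(1/15 + 1/27)] = 2.878
df = n₁ + n₂ − 2 = 40
p-value = P(T ≥ 2.878) ≈ 0.0032
Since p ≈ 0.0032 < α = 0.05, reject H0; the data support H1.

t = 2.878, df = 40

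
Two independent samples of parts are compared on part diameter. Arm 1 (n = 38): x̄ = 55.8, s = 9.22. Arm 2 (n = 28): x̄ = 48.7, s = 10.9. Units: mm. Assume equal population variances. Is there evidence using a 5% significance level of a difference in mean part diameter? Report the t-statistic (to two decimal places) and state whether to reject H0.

t = 2.86; reject H0

Let group 1 = arm 1, group 2 = arm 2. H0: μ_1 = μ_2; H1: μ_1 ≠ μ_2 (two-sample pooled-variance t-test, two-sided).
s_p² = [(38−1)·9.22² + (28−1)·10.9²]/(38+28−2) = 99.2685
t = (55.8 − 48.7)/√[99.2685·(1/38 + 1/28)] = 2.86
df = n₁ + n₂ − 2 = 64
Two-sided p-value ≈ 0.006
Since p ≈ 0.006 < α = 0.05, reject H0; the data support H1.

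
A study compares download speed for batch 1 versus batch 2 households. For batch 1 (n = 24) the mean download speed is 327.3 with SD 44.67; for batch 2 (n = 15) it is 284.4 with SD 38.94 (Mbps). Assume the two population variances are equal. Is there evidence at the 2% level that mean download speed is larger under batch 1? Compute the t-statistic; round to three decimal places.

Let group 1 = batch 1, group 2 = batch 2. H0: μ_1 = μ_2; H1: μ_1 > μ_2 (two-sample pooled-variance t-test, right-tailed).
s_p² = [(24−1)·44.67² + (15−1)·38.94²]/(24+15−2) = 1814.13
t = (327.3 − 284.4)/√[1814.13·(1/24 + 1/15)] = 3.060
df = n₁ + n₂ − 2 = 37
p-value = P(T ≥ 3.060) ≈ 0.002
Since p ≈ 0.002 < α = 0.02, reject H0; the data support H1.

3.060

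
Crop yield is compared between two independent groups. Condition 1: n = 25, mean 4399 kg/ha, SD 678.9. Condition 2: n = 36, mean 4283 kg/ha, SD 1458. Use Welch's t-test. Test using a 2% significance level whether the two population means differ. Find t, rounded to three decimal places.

Let group 1 = condition 1, group 2 = condition 2. H0: μ_1 = μ_2; H1: μ_1 ≠ μ_2 (Welch's two-sample t-test, two-sided).
t = (x̄_1 − x̄_2)/√(s_1²/n_1 + s_2²/n_2) = (4399 − 4283)/√(678.9²/25 + 1458²/36) = 0.417
Welch–Satterthwaite df ≈ 52.77
Two-sided p-value ≈ 0.679
Since p ≈ 0.679 > α = 0.02, fail to reject H0; the data do not provide sufficient evidence against H0.

0.417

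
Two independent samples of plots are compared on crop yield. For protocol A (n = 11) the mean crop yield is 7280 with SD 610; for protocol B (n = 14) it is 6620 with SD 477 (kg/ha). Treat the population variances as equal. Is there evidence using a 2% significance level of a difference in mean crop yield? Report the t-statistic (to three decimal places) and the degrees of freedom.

t = 3.040, df = 23

Let group 1 = protocol A, group 2 = protocol B. H0: μ_1 = μ_2; H1: μ_1 ≠ μ_2 (two-sample pooled-variance t-test, two-sided).
s_p² = [(11−1)·610² + (14−1)·477²]/(11+14−2) = 290386
t = (7280 − 6620)/√[290386·(1/11 + 1/14)] = 3.040
df = n₁ + n₂ − 2 = 23
Two-sided p-value ≈ 0.0058
Since p ≈ 0.0058 < α = 0.02, reject H0; the evidence is statistically significant.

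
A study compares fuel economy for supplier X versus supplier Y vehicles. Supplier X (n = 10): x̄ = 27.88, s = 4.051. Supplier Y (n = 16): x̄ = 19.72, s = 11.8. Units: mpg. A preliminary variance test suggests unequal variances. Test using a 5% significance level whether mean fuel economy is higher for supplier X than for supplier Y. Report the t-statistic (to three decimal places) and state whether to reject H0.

t = 2.537; reject H0

Let group 1 = supplier X, group 2 = supplier Y. H0: μ_1 = μ_2; H1: μ_1 > μ_2 (Welch's two-sample t-test, right-tailed).
t = (x̄_1 − x̄_2)/√(s_1²/n_1 + s_2²/n_2) = (27.88 − 19.72)/√(4.051²/10 + 11.8²/16) = 2.537
Welch–Satterthwaite df ≈ 20.00
p-value = P(T ≥ 2.537) ≈ 0.0098
Since p ≈ 0.0098 < α = 0.05, reject H0; the evidence is statistically significant.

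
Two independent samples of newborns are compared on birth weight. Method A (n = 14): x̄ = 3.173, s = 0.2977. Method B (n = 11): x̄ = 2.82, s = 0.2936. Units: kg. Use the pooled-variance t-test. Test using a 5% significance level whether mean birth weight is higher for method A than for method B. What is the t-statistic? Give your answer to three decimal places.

Let group 1 = method A, group 2 = method B. H0: μ_1 = μ_2; H1: μ_1 > μ_2 (two-sample pooled-variance t-test, right-tailed).
s_p² = [(14−1)·0.2977² + (11−1)·0.2936²]/(14+11−2) = 0.0875712
t = (3.173 − 2.82)/√[0.0875712·(1/14 + 1/11)] = 2.961
df = n₁ + n₂ − 2 = 23
p-value = P(T ≥ 2.961) ≈ 0.004
Since p ≈ 0.004 < α = 0.05, reject H0; the data support H1.

2.961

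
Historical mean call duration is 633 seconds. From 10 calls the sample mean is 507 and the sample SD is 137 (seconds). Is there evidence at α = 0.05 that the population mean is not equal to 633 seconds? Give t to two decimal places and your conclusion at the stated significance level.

t = -2.91; reject H0

H0: μ = 633; H1: μ ≠ 633 (one-sample t-test, two-sided).
t = (x̄ − μ₀)/(s/√n) = (507 − 633)/(137/√10) = -2.91
df = n − 1 = 9
Two-sided p-value ≈ 0.0174
Since p ≈ 0.0174 < α = 0.05, reject H0; the evidence is statistically significant.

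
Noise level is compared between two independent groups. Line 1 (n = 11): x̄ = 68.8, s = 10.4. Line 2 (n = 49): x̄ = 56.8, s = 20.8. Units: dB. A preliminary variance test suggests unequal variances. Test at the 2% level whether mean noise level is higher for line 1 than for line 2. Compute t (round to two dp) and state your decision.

t = 2.78; reject H0

Let group 1 = line 1, group 2 = line 2. H0: μ_1 = μ_2; H1: μ_1 > μ_2 (Welch's two-sample t-test, right-tailed).
t = (x̄_1 − x̄_2)/√(s_1²/n_1 + s_2²/n_2) = (68.8 − 56.8)/√(10.4²/11 + 20.8²/49) = 2.78
Welch–Satterthwaite df ≈ 30.84
p-value = P(T ≥ 2.78) ≈ 0.005
Since p ≈ 0.005 < α = 0.02, reject H0; the data support H1.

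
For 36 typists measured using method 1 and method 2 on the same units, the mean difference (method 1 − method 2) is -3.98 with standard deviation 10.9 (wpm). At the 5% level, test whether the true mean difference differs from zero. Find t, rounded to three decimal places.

-2.191

H0: μ_d = 0; H1: μ_d ≠ 0 (paired t-test on the differences, two-sided).
t = d̄/(s_d/√n) = -3.98/(10.9/√36) = -2.191
df = n − 1 = 35
Two-sided p-value ≈ 0.035
Since p ≈ 0.035 < α = 0.05, reject H0; the data support H1.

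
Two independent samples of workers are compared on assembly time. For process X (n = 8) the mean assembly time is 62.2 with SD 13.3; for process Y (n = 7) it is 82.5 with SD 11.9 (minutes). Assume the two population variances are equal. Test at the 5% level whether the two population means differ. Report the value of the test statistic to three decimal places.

-3.095

Let group 1 = process X, group 2 = process Y. H0: μ_1 = μ_2; H1: μ_1 ≠ μ_2 (two-sample pooled-variance t-test, two-sided).
s_p² = [(8−1)·13.3² + (7−1)·11.9²]/(8+7−2) = 160.607
t = (62.2 − 82.5)/√[160.607·(1/8 + 1/7)] = -3.095
df = n₁ + n₂ − 2 = 13
Two-sided p-value ≈ 0.0085
Since p ≈ 0.0085 < α = 0.05, reject H0; the evidence is statistically significant.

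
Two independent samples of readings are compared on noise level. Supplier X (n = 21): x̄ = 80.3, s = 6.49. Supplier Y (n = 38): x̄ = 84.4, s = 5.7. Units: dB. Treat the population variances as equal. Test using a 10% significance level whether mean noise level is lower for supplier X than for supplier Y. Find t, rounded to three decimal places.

Let group 1 = supplier X, group 2 = supplier Y. H0: μ_1 = μ_2; H1: μ_1 < μ_2 (two-sample pooled-variance t-test, left-tailed).
s_p² = [(21−1)·6.49² + (38−1)·5.7²]/(21+38−2) = 35.869
t = (80.3 − 84.4)/√[35.869·(1/21 + 1/38)] = -2.518
df = n₁ + n₂ − 2 = 57
p-value = P(T ≤ -2.518) ≈ 0.007
Since p ≈ 0.007 < α = 0.1, reject H0; the evidence is statistically significant.

-2.518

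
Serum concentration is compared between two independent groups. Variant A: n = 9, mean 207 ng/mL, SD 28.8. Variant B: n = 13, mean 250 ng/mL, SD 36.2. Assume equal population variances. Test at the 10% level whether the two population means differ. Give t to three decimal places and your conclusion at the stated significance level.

t = -2.966; reject H0

Let group 1 = variant A, group 2 = variant B. H0: μ_1 = μ_2; H1: μ_1 ≠ μ_2 (two-sample pooled-variance t-test, two-sided).
s_p² = [(9−1)·28.8² + (13−1)·36.2²]/(9+13−2) = 1118.04
t = (207 − 250)/√[1118.04·(1/9 + 1/13)] = -2.966
df = n₁ + n₂ − 2 = 20
Two-sided p-value ≈ 0.008
Since p ≈ 0.008 < α = 0.1, reject H0; the evidence is statistically significant.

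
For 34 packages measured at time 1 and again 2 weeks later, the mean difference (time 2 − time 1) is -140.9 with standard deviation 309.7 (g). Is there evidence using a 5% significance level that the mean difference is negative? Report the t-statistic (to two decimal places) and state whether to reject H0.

t = -2.65; reject H0

H0: μ_d = 0; H1: μ_d < 0 (paired t-test on the differences, left-tailed).
t = d̄/(s_d/√n) = -140.9/(309.7/√34) = -2.65
df = n − 1 = 33
p-value = P(T ≤ -2.65) ≈ 0.006
Since p ≈ 0.006 < α = 0.05, reject H0; the evidence is statistically significant.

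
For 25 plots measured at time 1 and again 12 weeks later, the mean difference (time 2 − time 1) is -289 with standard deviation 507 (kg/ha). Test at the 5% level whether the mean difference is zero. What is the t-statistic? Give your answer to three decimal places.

-2.850

H0: μ_d = 0; H1: μ_d ≠ 0 (paired t-test on the differences, two-sided).
t = d̄/(s_d/√n) = -289/(507/√25) = -2.850
df = n − 1 = 24
Two-sided p-value ≈ 0.0088
Since p ≈ 0.0088 < α = 0.05, reject H0; the data support H1.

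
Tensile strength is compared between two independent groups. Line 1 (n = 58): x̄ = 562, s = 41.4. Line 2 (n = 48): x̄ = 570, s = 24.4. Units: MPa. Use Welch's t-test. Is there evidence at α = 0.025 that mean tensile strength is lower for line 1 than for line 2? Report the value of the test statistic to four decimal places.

-1.2351

Let group 1 = line 1, group 2 = line 2. H0: μ_1 = μ_2; H1: μ_1 < μ_2 (Welch's two-sample t-test, left-tailed).
t = (x̄_1 − x̄_2)/√(s_1²/n_1 + s_2²/n_2) = (562 − 570)/√(41.4²/58 + 24.4²/48) = -1.2351
Welch–Satterthwaite df ≈ 94.66
p-value = P(T ≤ -1.2351) ≈ 0.110
Since p ≈ 0.110 > α = 0.025, fail to reject H0; the data do not provide sufficient evidence against H0.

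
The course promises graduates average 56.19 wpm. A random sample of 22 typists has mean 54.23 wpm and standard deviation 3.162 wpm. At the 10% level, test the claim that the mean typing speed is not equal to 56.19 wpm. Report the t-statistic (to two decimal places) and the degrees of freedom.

H0: μ = 56.19; H1: μ ≠ 56.19 (one-sample t-test, two-sided).
t = (x̄ − μ₀)/(s/√n) = (54.23 − 56.19)/(3.162/√22) = -2.91
df = n − 1 = 21
Two-sided p-value ≈ 0.008
Since p ≈ 0.008 < α = 0.1, reject H0; the evidence is statistically significant.

t = -2.91, df = 21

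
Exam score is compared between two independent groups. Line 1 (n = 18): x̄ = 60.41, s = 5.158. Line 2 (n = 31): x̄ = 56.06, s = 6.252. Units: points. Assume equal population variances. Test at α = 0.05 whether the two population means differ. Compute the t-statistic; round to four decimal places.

2.4966

Let group 1 = line 1, group 2 = line 2. H0: μ_1 = μ_2; H1: μ_1 ≠ μ_2 (two-sample pooled-variance t-test, two-sided).
s_p² = [(18−1)·5.158² + (31−1)·6.252²]/(18+31−2) = 34.5725
t = (60.41 − 56.06)/√[34.5725·(1/18 + 1/31)] = 2.4966
df = n₁ + n₂ − 2 = 47
Two-sided p-value ≈ 0.016
Since p ≈ 0.016 < α = 0.05, reject H0; the evidence is statistically significant.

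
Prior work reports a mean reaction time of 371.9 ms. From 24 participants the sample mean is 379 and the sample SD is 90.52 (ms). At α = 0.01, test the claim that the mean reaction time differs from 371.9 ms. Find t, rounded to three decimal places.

0.384

H0: μ = 371.9; H1: μ ≠ 371.9 (one-sample t-test, two-sided).
t = (x̄ − μ₀)/(s/√n) = (379 − 371.9)/(90.52/√24) = 0.384
df = n − 1 = 23
Two-sided p-value ≈ 0.7043
Since p ≈ 0.7043 > α = 0.01, fail to reject H0; the evidence is not statistically significant.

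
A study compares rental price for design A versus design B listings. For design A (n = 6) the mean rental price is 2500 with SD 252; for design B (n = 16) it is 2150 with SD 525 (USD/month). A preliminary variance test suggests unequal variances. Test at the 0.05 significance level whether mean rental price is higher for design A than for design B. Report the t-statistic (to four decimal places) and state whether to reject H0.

Let group 1 = design A, group 2 = design B. H0: μ_1 = μ_2; H1: μ_1 > μ_2 (Welch's two-sample t-test, right-tailed).
t = (x̄_1 − x̄_2)/√(s_1²/n_1 + s_2²/n_2) = (2500 − 2150)/√(252²/6 + 525²/16) = 2.0988
Welch–Satterthwaite df ≈ 18.33
p-value = P(T ≥ 2.0988) ≈ 0.025
Since p ≈ 0.025 < α = 0.05, reject H0; the data support H1.

t = 2.0988; reject H0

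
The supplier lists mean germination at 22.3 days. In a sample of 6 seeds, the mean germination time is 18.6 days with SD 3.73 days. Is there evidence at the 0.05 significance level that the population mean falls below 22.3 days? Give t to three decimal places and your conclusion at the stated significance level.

H0: μ = 22.3; H1: μ < 22.3 (one-sample t-test, left-tailed).
t = (x̄ − μ₀)/(s/√n) = (18.6 − 22.3)/(3.73/√6) = -2.430
df = n − 1 = 5
p-value = P(T ≤ -2.430) ≈ 0.0297
Since p ≈ 0.0297 < α = 0.05, reject H0; the data support H1.

t = -2.430; reject H0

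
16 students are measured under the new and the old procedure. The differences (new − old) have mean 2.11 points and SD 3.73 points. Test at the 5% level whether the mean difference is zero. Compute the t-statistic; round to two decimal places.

2.26

H0: μ_d = 0; H1: μ_d ≠ 0 (paired t-test on the differences, two-sided).
t = d̄/(s_d/√n) = 2.11/(3.73/√16) = 2.26
df = n − 1 = 15
Two-sided p-value ≈ 0.039
Since p ≈ 0.039 < α = 0.05, reject H0; the evidence is statistically significant.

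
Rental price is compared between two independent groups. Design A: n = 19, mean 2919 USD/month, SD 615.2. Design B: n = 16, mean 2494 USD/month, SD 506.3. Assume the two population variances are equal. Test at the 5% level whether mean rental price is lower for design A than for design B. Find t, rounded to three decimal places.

2.204

Let group 1 = design A, group 2 = design B. H0: μ_1 = μ_2; H1: μ_1 < μ_2 (two-sample pooled-variance t-test, left-tailed).
s_p² = [(19−1)·615.2² + (16−1)·506.3²]/(19+16−2) = 322957
t = (2919 − 2494)/√[322957·(1/19 + 1/16)] = 2.204
df = n₁ + n₂ − 2 = 33
p-value = P(T ≤ 2.204) ≈ 0.9827
Since p ≈ 0.9827 > α = 0.05, fail to reject H0; the evidence is not statistically significant.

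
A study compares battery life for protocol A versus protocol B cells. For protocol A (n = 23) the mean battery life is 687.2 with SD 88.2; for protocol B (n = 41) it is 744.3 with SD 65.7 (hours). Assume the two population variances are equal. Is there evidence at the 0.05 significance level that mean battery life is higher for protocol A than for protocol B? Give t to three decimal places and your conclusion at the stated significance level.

Let group 1 = protocol A, group 2 = protocol B. H0: μ_1 = μ_2; H1: μ_1 > μ_2 (two-sample pooled-variance t-test, right-tailed).
s_p² = [(23−1)·88.2² + (41−1)·65.7²]/(23+41−2) = 5545.21
t = (687.2 − 744.3)/√[5545.21·(1/23 + 1/41)] = -2.943
df = n₁ + n₂ − 2 = 62
p-value = P(T ≥ -2.943) ≈ 0.998
Since p ≈ 0.998 > α = 0.05, fail to reject H0; the data do not provide sufficient evidence against H0.

t = -2.943; fail to reject H0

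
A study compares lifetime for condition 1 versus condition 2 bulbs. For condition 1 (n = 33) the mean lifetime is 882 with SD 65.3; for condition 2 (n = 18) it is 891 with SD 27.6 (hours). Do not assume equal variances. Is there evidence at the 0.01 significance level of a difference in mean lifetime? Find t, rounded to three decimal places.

Let group 1 = condition 1, group 2 = condition 2. H0: μ_1 = μ_2; H1: μ_1 ≠ μ_2 (Welch's two-sample t-test, two-sided).
t = (x̄_1 − x̄_2)/√(s_1²/n_1 + s_2²/n_2) = (882 − 891)/√(65.3²/33 + 27.6²/18) = -0.687
Welch–Satterthwaite df ≈ 46.92
Two-sided p-value ≈ 0.4954
Since p ≈ 0.4954 > α = 0.01, fail to reject H0; the evidence is not statistically significant.

-0.687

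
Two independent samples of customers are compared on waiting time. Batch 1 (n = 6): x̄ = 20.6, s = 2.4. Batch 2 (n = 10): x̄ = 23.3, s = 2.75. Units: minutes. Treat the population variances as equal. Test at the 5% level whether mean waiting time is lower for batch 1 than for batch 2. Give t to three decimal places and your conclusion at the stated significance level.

t = -1.988; reject H0

Let group 1 = batch 1, group 2 = batch 2. H0: μ_1 = μ_2; H1: μ_1 < μ_2 (two-sample pooled-variance t-test, left-tailed).
s_p² = [(6−1)·2.4² + (10−1)·2.75²]/(6+10−2) = 6.91875
t = (20.6 − 23.3)/√[6.91875·(1/6 + 1/10)] = -1.988
df = n₁ + n₂ − 2 = 14
p-value = P(T ≤ -1.988) ≈ 0.0334
Since p ≈ 0.0334 < α = 0.05, reject H0; the data support H1.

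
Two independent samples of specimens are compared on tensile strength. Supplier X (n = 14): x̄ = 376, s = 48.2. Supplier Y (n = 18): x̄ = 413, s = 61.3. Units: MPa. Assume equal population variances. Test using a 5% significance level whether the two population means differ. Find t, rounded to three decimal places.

-1.854

Let group 1 = supplier X, group 2 = supplier Y. H0: μ_1 = μ_2; H1: μ_1 ≠ μ_2 (two-sample pooled-variance t-test, two-sided).
s_p² = [(14−1)·48.2² + (18−1)·61.3²]/(14+18−2) = 3136.1
t = (376 − 413)/√[3136.1·(1/14 + 1/18)] = -1.854
df = n₁ + n₂ − 2 = 30
Two-sided p-value ≈ 0.074
Since p ≈ 0.074 > α = 0.05, fail to reject H0; the evidence is not statistically significant.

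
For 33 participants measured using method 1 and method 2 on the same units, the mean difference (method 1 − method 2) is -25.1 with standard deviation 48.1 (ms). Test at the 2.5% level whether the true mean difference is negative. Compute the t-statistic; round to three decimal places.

-2.998

H0: μ_d = 0; H1: μ_d < 0 (paired t-test on the differences, left-tailed).
t = d̄/(s_d/√n) = -25.1/(48.1/√33) = -2.998
df = n − 1 = 32
p-value = P(T ≤ -2.998) ≈ 0.0026
Since p ≈ 0.0026 < α = 0.025, reject H0; the evidence is statistically significant.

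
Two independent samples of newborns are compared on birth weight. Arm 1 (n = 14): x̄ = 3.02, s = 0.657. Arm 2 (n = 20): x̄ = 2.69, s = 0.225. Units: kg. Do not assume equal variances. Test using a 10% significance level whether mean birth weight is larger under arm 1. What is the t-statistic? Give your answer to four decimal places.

Let group 1 = arm 1, group 2 = arm 2. H0: μ_1 = μ_2; H1: μ_1 > μ_2 (Welch's two-sample t-test, right-tailed).
t = (x̄_1 − x̄_2)/√(s_1²/n_1 + s_2²/n_2) = (3.02 − 2.69)/√(0.657²/14 + 0.225²/20) = 1.8067
Welch–Satterthwaite df ≈ 15.15
p-value = P(T ≥ 1.8067) ≈ 0.045
Since p ≈ 0.045 < α = 0.1, reject H0; the evidence is statistically significant.

1.8067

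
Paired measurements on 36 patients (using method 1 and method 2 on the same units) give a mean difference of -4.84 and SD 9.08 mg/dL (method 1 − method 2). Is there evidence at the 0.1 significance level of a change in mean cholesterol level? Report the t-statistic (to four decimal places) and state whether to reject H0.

t = -3.1982; reject H0

H0: μ_d = 0; H1: μ_d ≠ 0 (paired t-test on the differences, two-sided).
t = d̄/(s_d/√n) = -4.84/(9.08/√36) = -3.1982
df = n − 1 = 35
Two-sided p-value ≈ 0.003
Since p ≈ 0.003 < α = 0.1, reject H0; the data support H1.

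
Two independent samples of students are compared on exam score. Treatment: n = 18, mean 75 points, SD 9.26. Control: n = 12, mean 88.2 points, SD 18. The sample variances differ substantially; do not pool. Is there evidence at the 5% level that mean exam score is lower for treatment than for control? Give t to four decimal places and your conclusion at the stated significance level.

t = -2.3421; reject H0

Let group 1 = treatment, group 2 = control. H0: μ_1 = μ_2; H1: μ_1 < μ_2 (Welch's two-sample t-test, left-tailed).
t = (x̄_1 − x̄_2)/√(s_1²/n_1 + s_2²/n_2) = (75 − 88.2)/√(9.26²/18 + 18²/12) = -2.3421
Welch–Satterthwaite df ≈ 14.92
p-value = P(T ≤ -2.3421) ≈ 0.0167
Since p ≈ 0.0167 < α = 0.05, reject H0; the evidence is statistically significant.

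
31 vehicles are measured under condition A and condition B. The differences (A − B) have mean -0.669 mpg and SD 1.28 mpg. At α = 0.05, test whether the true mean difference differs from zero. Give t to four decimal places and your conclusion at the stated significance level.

t = -2.9100; reject H0

H0: μ_d = 0; H1: μ_d ≠ 0 (paired t-test on the differences, two-sided).
t = d̄/(s_d/√n) = -0.669/(1.28/√31) = -2.9100
df = n − 1 = 30
Two-sided p-value ≈ 0.007
Since p ≈ 0.007 < α = 0.05, reject H0; the evidence is statistically significant.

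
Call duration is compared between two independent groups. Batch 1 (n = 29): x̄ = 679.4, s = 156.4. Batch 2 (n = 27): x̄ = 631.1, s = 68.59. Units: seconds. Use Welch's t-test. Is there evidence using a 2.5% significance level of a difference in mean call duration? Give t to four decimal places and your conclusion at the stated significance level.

t = 1.5140; fail to reject H0

Let group 1 = batch 1, group 2 = batch 2. H0: μ_1 = μ_2; H1: μ_1 ≠ μ_2 (Welch's two-sample t-test, two-sided).
t = (x̄_1 − x̄_2)/√(s_1²/n_1 + s_2²/n_2) = (679.4 − 631.1)/√(156.4²/29 + 68.59²/27) = 1.5140
Welch–Satterthwaite df ≈ 38.97
Two-sided p-value ≈ 0.138
Since p ≈ 0.138 > α = 0.025, fail to reject H0; the data do not provide sufficient evidence against H0.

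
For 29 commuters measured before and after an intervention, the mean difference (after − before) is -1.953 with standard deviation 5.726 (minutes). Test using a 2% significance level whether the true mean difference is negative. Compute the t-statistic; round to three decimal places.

-1.837

H0: μ_d = 0; H1: μ_d < 0 (paired t-test on the differences, left-tailed).
t = d̄/(s_d/√n) = -1.953/(5.726/√29) = -1.837
df = n − 1 = 28
p-value = P(T ≤ -1.837) ≈ 0.038
Since p ≈ 0.038 > α = 0.02, fail to reject H0; the data do not provide sufficient evidence against H0.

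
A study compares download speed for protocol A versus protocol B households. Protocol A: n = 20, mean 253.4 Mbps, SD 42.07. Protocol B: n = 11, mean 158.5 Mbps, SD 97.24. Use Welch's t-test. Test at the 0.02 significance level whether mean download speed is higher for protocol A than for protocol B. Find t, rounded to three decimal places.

3.082

Let group 1 = protocol A, group 2 = protocol B. H0: μ_1 = μ_2; H1: μ_1 > μ_2 (Welch's two-sample t-test, right-tailed).
t = (x̄_1 − x̄_2)/√(s_1²/n_1 + s_2²/n_2) = (253.4 − 158.5)/√(42.07²/20 + 97.24²/11) = 3.082
Welch–Satterthwaite df ≈ 12.10
p-value = P(T ≥ 3.082) ≈ 0.0047
Since p ≈ 0.0047 < α = 0.02, reject H0; the data support H1.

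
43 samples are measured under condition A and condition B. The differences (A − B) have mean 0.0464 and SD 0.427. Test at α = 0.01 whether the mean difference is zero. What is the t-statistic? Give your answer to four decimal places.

H0: μ_d = 0; H1: μ_d ≠ 0 (paired t-test on the differences, two-sided).
t = d̄/(s_d/√n) = 0.0464/(0.427/√43) = 0.7126
df = n − 1 = 42
Two-sided p-value ≈ 0.480
Since p ≈ 0.480 > α = 0.01, fail to reject H0; the data do not provide sufficient evidence against H0.

0.7126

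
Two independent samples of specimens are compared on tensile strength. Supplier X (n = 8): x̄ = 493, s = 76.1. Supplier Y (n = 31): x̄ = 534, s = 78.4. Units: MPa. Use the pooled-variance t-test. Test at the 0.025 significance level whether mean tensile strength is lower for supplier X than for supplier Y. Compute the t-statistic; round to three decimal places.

-1.326

Let group 1 = supplier X, group 2 = supplier Y. H0: μ_1 = μ_2; H1: μ_1 < μ_2 (two-sample pooled-variance t-test, left-tailed).
s_p² = [(8−1)·76.1² + (31−1)·78.4²]/(8+31−2) = 6079.33
t = (493 − 534)/√[6079.33·(1/8 + 1/31)] = -1.326
df = n₁ + n₂ − 2 = 37
p-value = P(T ≤ -1.326) ≈ 0.096
Since p ≈ 0.096 > α = 0.025, fail to reject H0; the data do not provide sufficient evidence against H0.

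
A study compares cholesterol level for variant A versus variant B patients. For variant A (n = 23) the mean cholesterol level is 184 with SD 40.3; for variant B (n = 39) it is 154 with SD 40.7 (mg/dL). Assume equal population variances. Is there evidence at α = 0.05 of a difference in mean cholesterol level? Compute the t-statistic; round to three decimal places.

Let group 1 = variant A, group 2 = variant B. H0: μ_1 = μ_2; H1: μ_1 ≠ μ_2 (two-sample pooled-variance t-test, two-sided).
s_p² = [(23−1)·40.3² + (39−1)·40.7²]/(23+39−2) = 1644.61
t = (184 − 154)/√[1644.61·(1/23 + 1/39)] = 2.814
df = n₁ + n₂ − 2 = 60
Two-sided p-value ≈ 0.007
Since p ≈ 0.007 < α = 0.05, reject H0; the evidence is statistically significant.

2.814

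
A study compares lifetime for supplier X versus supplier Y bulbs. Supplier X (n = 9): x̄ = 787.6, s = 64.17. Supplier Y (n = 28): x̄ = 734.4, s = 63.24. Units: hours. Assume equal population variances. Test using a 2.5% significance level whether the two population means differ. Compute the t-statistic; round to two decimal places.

Let group 1 = supplier X, group 2 = supplier Y. H0: μ_1 = μ_2; H1: μ_1 ≠ μ_2 (two-sample pooled-variance t-test, two-sided).
s_p² = [(9−1)·64.17² + (28−1)·63.24²]/(9+28−2) = 4026.38
t = (787.6 − 734.4)/√[4026.38·(1/9 + 1/28)] = 2.19
df = n₁ + n₂ − 2 = 35
Two-sided p-value ≈ 0.035
Since p ≈ 0.035 > α = 0.025, fail to reject H0; the data do not provide sufficient evidence against H0.

2.19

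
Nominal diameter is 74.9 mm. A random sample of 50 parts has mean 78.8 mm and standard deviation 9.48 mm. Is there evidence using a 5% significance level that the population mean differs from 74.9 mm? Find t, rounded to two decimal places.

H0: μ = 74.9; H1: μ ≠ 74.9 (one-sample t-test, two-sided).
t = (x̄ − μ₀)/(s/√n) = (78.8 − 74.9)/(9.48/√50) = 2.91
df = n − 1 = 49
Two-sided p-value ≈ 0.0054
Since p ≈ 0.0054 < α = 0.05, reject H0; the data support H1.

2.91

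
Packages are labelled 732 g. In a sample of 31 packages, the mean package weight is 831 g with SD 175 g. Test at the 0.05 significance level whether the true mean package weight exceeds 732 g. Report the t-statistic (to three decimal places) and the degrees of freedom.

t = 3.150, df = 30

H0: μ = 732; H1: μ > 732 (one-sample t-test, right-tailed).
t = (x̄ − μ₀)/(s/√n) = (831 − 732)/(175/√31) = 3.150
df = n − 1 = 30
p-value = P(T ≥ 3.150) ≈ 0.0018
Since p ≈ 0.0018 < α = 0.05, reject H0; the evidence is statistically significant.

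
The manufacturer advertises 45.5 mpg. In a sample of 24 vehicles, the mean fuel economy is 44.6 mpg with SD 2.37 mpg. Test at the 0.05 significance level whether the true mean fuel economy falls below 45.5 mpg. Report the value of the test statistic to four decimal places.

H0: μ = 45.5; H1: μ < 45.5 (one-sample t-test, left-tailed).
t = (x̄ − μ₀)/(s/√n) = (44.6 − 45.5)/(2.37/√24) = -1.8604
df = n − 1 = 23
p-value = P(T ≤ -1.8604) ≈ 0.0378
Since p ≈ 0.0378 < α = 0.05, reject H0; the data support H1.

-1.8604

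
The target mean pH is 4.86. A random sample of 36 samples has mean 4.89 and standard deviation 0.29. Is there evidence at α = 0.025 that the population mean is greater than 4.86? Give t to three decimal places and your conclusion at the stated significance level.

t = 0.621; fail to reject H0

H0: μ = 4.86; H1: μ > 4.86 (one-sample t-test, right-tailed).
t = (x̄ − μ₀)/(s/√n) = (4.89 − 4.86)/(0.29/√36) = 0.621
df = n − 1 = 35
p-value = P(T ≥ 0.621) ≈ 0.2694
Since p ≈ 0.2694 > α = 0.025, fail to reject H0; the evidence is not statistically significant.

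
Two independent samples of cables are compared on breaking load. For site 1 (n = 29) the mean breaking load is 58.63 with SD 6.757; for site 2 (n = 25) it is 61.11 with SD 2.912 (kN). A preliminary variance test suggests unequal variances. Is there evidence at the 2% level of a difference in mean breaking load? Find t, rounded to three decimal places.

-1.793

Let group 1 = site 1, group 2 = site 2. H0: μ_1 = μ_2; H1: μ_1 ≠ μ_2 (Welch's two-sample t-test, two-sided).
t = (x̄_1 − x̄_2)/√(s_1²/n_1 + s_2²/n_2) = (58.63 − 61.11)/√(6.757²/29 + 2.912²/25) = -1.793
Welch–Satterthwaite df ≈ 39.24
Two-sided p-value ≈ 0.081
Since p ≈ 0.081 > α = 0.02, fail to reject H0; the data do not provide sufficient evidence against H0.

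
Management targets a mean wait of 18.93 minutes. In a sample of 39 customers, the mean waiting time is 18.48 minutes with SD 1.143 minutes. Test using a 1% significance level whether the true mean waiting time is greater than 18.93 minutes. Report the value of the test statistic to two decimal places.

-2.46

H0: μ = 18.93; H1: μ > 18.93 (one-sample t-test, right-tailed).
t = (x̄ − μ₀)/(s/√n) = (18.48 − 18.93)/(1.143/√39) = -2.46
df = n − 1 = 38
p-value = P(T ≥ -2.46) ≈ 0.9907
Since p ≈ 0.9907 > α = 0.01, fail to reject H0; the evidence is not statistically significant.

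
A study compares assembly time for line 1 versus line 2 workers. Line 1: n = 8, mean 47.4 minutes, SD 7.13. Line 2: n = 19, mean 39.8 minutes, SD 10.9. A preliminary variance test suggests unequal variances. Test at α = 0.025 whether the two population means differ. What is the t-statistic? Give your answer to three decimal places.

2.140

Let group 1 = line 1, group 2 = line 2. H0: μ_1 = μ_2; H1: μ_1 ≠ μ_2 (Welch's two-sample t-test, two-sided).
t = (x̄_1 − x̄_2)/√(s_1²/n_1 + s_2²/n_2) = (47.4 − 39.8)/√(7.13²/8 + 10.9²/19) = 2.140
Welch–Satterthwaite df ≈ 20.02
Two-sided p-value ≈ 0.045
Since p ≈ 0.045 > α = 0.025, fail to reject H0; the evidence is not statistically significant.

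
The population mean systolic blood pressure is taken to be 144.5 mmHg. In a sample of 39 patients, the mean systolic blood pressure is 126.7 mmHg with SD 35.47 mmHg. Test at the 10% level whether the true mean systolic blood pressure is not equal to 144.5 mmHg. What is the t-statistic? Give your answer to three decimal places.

-3.134

H0: μ = 144.5; H1: μ ≠ 144.5 (one-sample t-test, two-sided).
t = (x̄ − μ₀)/(s/√n) = (126.7 − 144.5)/(35.47/√39) = -3.134
df = n − 1 = 38
Two-sided p-value ≈ 0.0033
Since p ≈ 0.0033 < α = 0.1, reject H0; the data support H1.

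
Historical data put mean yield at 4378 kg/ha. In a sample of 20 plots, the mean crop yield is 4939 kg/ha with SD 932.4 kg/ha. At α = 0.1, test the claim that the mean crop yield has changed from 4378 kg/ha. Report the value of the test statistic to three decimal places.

H0: μ = 4378; H1: μ ≠ 4378 (one-sample t-test, two-sided).
t = (x̄ − μ₀)/(s/√n) = (4939 − 4378)/(932.4/√20) = 2.691
df = n − 1 = 19
Two-sided p-value ≈ 0.0145
Since p ≈ 0.0145 < α = 0.1, reject H0; the data support H1.

2.691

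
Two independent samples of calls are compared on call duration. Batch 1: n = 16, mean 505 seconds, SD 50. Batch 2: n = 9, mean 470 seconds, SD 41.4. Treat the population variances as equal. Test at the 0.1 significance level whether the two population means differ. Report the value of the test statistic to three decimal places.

Let group 1 = batch 1, group 2 = batch 2. H0: μ_1 = μ_2; H1: μ_1 ≠ μ_2 (two-sample pooled-variance t-test, two-sided).
s_p² = [(16−1)·50² + (9−1)·41.4²]/(16+9−2) = 2226.59
t = (505 − 470)/√[2226.59·(1/16 + 1/9)] = 1.780
df = n₁ + n₂ − 2 = 23
Two-sided p-value ≈ 0.088
Since p ≈ 0.088 < α = 0.1, reject H0; the data support H1.

1.780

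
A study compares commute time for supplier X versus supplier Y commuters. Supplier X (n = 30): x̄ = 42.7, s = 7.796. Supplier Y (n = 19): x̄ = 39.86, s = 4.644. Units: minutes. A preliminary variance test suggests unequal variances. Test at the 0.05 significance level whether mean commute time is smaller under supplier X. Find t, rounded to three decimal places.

1.597

Let group 1 = supplier X, group 2 = supplier Y. H0: μ_1 = μ_2; H1: μ_1 < μ_2 (Welch's two-sample t-test, left-tailed).
t = (x̄_1 − x̄_2)/√(s_1²/n_1 + s_2²/n_2) = (42.7 − 39.86)/√(7.796²/30 + 4.644²/19) = 1.597
Welch–Satterthwaite df ≈ 46.89
p-value = P(T ≤ 1.597) ≈ 0.942
Since p ≈ 0.942 > α = 0.05, fail to reject H0; the evidence is not statistically significant.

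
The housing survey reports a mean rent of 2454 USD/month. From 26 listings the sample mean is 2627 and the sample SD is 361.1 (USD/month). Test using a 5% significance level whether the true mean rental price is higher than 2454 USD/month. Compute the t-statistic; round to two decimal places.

H0: μ = 2454; H1: μ > 2454 (one-sample t-test, right-tailed).
t = (x̄ − μ₀)/(s/√n) = (2627 − 2454)/(361.1/√26) = 2.44
df = n − 1 = 25
p-value = P(T ≥ 2.44) ≈ 0.0110
Since p ≈ 0.0110 < α = 0.05, reject H0; the evidence is statistically significant.

2.44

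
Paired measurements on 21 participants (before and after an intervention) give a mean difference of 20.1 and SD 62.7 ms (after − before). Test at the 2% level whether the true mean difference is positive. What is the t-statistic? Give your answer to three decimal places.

1.469

H0: μ_d = 0; H1: μ_d > 0 (paired t-test on the differences, right-tailed).
t = d̄/(s_d/√n) = 20.1/(62.7/√21) = 1.469
df = n − 1 = 20
p-value = P(T ≥ 1.469) ≈ 0.079
Since p ≈ 0.079 > α = 0.02, fail to reject H0; the evidence is not statistically significant.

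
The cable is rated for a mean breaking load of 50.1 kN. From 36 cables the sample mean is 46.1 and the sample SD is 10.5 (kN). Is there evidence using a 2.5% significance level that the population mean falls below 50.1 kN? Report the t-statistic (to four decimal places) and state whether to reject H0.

H0: μ = 50.1; H1: μ < 50.1 (one-sample t-test, left-tailed).
t = (x̄ − μ₀)/(s/√n) = (46.1 − 50.1)/(10.5/√36) = -2.2857
df = n − 1 = 35
p-value = P(T ≤ -2.2857) ≈ 0.0142
Since p ≈ 0.0142 < α = 0.025, reject H0; the evidence is statistically significant.

t = -2.2857; reject H0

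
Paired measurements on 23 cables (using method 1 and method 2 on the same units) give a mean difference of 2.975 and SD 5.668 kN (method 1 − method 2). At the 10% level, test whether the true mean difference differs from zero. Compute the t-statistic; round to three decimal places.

H0: μ_d = 0; H1: μ_d ≠ 0 (paired t-test on the differences, two-sided).
t = d̄/(s_d/√n) = 2.975/(5.668/√23) = 2.517
df = n − 1 = 22
Two-sided p-value ≈ 0.020
Since p ≈ 0.020 < α = 0.1, reject H0; the evidence is statistically significant.

2.517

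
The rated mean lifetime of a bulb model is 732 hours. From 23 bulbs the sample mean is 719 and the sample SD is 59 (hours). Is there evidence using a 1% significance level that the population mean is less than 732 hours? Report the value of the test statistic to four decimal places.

H0: μ = 732; H1: μ < 732 (one-sample t-test, left-tailed).
t = (x̄ − μ₀)/(s/√n) = (719 − 732)/(59/√23) = -1.0567
df = n − 1 = 22
p-value = P(T ≤ -1.0567) ≈ 0.151
Since p ≈ 0.151 > α = 0.01, fail to reject H0; the evidence is not statistically significant.

-1.0567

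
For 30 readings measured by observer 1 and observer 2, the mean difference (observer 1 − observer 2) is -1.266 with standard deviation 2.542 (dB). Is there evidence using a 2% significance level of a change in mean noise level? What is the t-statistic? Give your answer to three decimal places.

-2.728

H0: μ_d = 0; H1: μ_d ≠ 0 (paired t-test on the differences, two-sided).
t = d̄/(s_d/√n) = -1.266/(2.542/√30) = -2.728
df = n − 1 = 29
Two-sided p-value ≈ 0.011
Since p ≈ 0.011 < α = 0.02, reject H0; the data support H1.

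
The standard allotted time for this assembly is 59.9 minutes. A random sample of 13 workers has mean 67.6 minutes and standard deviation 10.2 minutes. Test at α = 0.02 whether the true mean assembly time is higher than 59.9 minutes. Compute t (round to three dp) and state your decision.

t = 2.722; reject H0

H0: μ = 59.9; H1: μ > 59.9 (one-sample t-test, right-tailed).
t = (x̄ − μ₀)/(s/√n) = (67.6 − 59.9)/(10.2/√13) = 2.722
df = n − 1 = 12
p-value = P(T ≥ 2.722) ≈ 0.009
Since p ≈ 0.009 < α = 0.02, reject H0; the evidence is statistically significant.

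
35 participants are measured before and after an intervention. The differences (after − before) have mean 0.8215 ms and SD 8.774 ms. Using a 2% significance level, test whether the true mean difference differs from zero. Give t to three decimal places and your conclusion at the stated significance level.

H0: μ_d = 0; H1: μ_d ≠ 0 (paired t-test on the differences, two-sided).
t = d̄/(s_d/√n) = 0.8215/(8.774/√35) = 0.554
df = n − 1 = 34
Two-sided p-value ≈ 0.5833
Since p ≈ 0.5833 > α = 0.02, fail to reject H0; the evidence is not statistically significant.

t = 0.554; fail to reject H0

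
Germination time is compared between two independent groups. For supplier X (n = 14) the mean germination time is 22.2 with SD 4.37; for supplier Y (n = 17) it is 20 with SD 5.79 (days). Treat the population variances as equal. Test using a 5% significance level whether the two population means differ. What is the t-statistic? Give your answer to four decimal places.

Let group 1 = supplier X, group 2 = supplier Y. H0: μ_1 = μ_2; H1: μ_1 ≠ μ_2 (two-sample pooled-variance t-test, two-sided).
s_p² = [(14−1)·4.37² + (17−1)·5.79²]/(14+17−2) = 27.0567
t = (22.2 − 20)/√[27.0567·(1/14 + 1/17)] = 1.1719
df = n₁ + n₂ − 2 = 29
Two-sided p-value ≈ 0.251
Since p ≈ 0.251 > α = 0.05, fail to reject H0; the evidence is not statistically significant.

1.1719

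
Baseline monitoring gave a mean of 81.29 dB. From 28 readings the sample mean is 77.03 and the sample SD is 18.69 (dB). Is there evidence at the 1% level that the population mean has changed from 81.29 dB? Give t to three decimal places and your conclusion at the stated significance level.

t = -1.206; fail to reject H0

H0: μ = 81.29; H1: μ ≠ 81.29 (one-sample t-test, two-sided).
t = (x̄ − μ₀)/(s/√n) = (77.03 − 81.29)/(18.69/√28) = -1.206
df = n − 1 = 27
Two-sided p-value ≈ 0.238
Since p ≈ 0.238 > α = 0.01, fail to reject H0; the data do not provide sufficient evidence against H0.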